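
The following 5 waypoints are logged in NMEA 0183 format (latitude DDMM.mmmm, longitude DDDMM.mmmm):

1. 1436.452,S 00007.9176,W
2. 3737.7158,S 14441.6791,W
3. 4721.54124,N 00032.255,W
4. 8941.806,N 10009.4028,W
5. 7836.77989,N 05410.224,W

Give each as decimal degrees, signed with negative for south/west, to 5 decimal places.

Point 1:
  φ: degrees = first 2 digits = 14, minutes = 36.452; 14 + 36.452/60 = 14.607533
  S → negative
  Lon: degrees = first 3 digits = 0, minutes = 7.9176; 0 + 7.9176/60 = 0.131960
  W ⇒ negate
Point 2:
  φ: degrees = first 2 digits = 37, minutes = 37.7158; 37 + 37.7158/60 = 37.628597
  S ⇒ negate
  Longitude: degrees = first 3 digits = 144, minutes = 41.6791; 144 + 41.6791/60 = 144.694652
  W → negative
Point 3:
  Lat: degrees = first 2 digits = 47, minutes = 21.54124; 47 + 21.54124/60 = 47.359021
  N ⇒ keep positive
  Longitude: split at 3 digits → 000° and 32.255′; 0 + 32.255/60 = 0.537583
  W → negative
Point 4:
  φ: degrees = first 2 digits = 89, minutes = 41.806; 89 + 41.806/60 = 89.696767
  N ⇒ keep positive
  Longitude: split at 3 digits → 100° and 9.4028′; 100 + 9.4028/60 = 100.156713
  W ⇒ negate
Point 5:
  Lat: split at 2 digits → 78° and 36.77989′; 78 + 36.77989/60 = 78.612998
  N → positive
  λ: degrees = first 3 digits = 54, minutes = 10.224; 54 + 10.224/60 = 54.170400
  W ⇒ negate

1. -14.60753, -0.13196
2. -37.62860, -144.69465
3. 47.35902, -0.53758
4. 89.69677, -100.15671
5. 78.61300, -54.17040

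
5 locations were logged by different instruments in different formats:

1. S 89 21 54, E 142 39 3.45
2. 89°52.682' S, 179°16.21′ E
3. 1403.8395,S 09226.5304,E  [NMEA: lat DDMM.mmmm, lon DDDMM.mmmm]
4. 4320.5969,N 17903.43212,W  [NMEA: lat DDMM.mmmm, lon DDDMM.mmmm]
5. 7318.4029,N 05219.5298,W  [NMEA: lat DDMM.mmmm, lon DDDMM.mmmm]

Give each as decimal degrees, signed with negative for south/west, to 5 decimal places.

1. -89.36500, 142.65096
2. -89.87803, 179.27017
3. -14.06399, 92.44217
4. 43.34328, -179.05720
5. 73.30672, -52.32550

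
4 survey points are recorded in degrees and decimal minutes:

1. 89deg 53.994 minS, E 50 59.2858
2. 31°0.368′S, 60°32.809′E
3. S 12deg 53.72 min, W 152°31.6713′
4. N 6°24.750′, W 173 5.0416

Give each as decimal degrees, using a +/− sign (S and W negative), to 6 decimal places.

1. -89.899900, 50.988097
2. -31.006133, 60.546817
3. -12.895333, -152.527855
4. 6.412500, -173.084027

Point 1:
  φ: 89 + 53.994/60 = 89.8999000
  S → negative
  λ: 50 + 59.2858/60 = 50.9880967
  E ⇒ keep positive
Point 2:
  Lat: 0.368′ = 0.006133°; total 31.0061333
  hemisphere S, so the sign is −
  Longitude: 60 + 32.809/60 = 60.5468167
  E → positive
Point 3:
  φ: 12 + 53.72/60 = 12.8953333
  hemisphere S, so the sign is −
  Lon: 31.6713′ = 0.527855°; total 152.5278550
  W → negative
Point 4:
  Lat: 6 + 24.75/60 = 6.4125000
  N → positive
  Longitude: 173 + 5.0416/60 = 173.0840267
  W ⇒ negate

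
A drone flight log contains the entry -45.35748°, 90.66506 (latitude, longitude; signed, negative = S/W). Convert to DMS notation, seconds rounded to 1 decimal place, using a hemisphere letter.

Latitude is negative → S; |value| = 45.357480
Latitude: 0.357480 × 60 = 21.44880′ → 21′, remainder × 60 = 26.928″
Lon: 0.665060 × 60 = 39.90360′ → 39′, remainder × 60 = 54.216″

45°21′26.9″ S, 90°39′54.2″ E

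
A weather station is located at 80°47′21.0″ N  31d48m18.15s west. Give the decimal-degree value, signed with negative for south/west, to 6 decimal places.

φ: 47′ + 21″ = 47.35000′; 80 + 47.35000/60 = 80.7891667
N → positive
λ: 31° + 48/60 + 18.15/3600 = 31 + 0.800000 + 0.005042 = 31.8050417
hemisphere W, so the sign is −

80.789167, -31.805042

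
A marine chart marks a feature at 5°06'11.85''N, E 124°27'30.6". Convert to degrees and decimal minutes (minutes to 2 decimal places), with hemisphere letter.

Lat: seconds/60 = 0.19750; minutes = 6 + 0.19750 = 6.1975
λ: seconds/60 = 0.51000; minutes = 27 + 0.51000 = 27.5100

5° 6.20′ N, 124° 27.51′ E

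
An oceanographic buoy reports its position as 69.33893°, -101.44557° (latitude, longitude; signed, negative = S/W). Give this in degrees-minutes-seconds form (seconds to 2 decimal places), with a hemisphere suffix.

Latitude: whole degrees 69; 20.33580′ → 20′ and 20.1480″
Longitude is negative → W; |value| = 101.445570
Longitude: 0.445570° → 26.73420′; 0.73420 × 60 = 44.0520″

69°20′20.15″ N, 101°26′44.05″ W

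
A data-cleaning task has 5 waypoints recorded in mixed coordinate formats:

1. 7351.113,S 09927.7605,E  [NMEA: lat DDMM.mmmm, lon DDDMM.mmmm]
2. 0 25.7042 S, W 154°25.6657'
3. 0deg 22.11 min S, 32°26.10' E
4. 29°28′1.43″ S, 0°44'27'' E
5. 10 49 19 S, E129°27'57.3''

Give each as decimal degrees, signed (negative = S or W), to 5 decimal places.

Point 1:
  φ: degrees = first 2 digits = 73, minutes = 51.113; 73 + 51.113/60 = 73.851883
  S → negative
  Longitude: degrees = first 3 digits = 99, minutes = 27.7605; 99 + 27.7605/60 = 99.462675
  E ⇒ keep positive
Point 2:
  Latitude: 0 + 25.7042/60 = 0.428403
  S ⇒ negate
  λ: 154 + 25.6657/60 = 154.427762
  W ⇒ negate
Point 3:
  Latitude: 22.11′ = 0.368500°; total 0.368500
  S ⇒ negate
  Lon: 32 + 26.1/60 = 32.435000
  E ⇒ keep positive
Point 4:
  φ: 29° + 28/60 + 1.43/3600 = 29 + 0.466667 + 0.000397 = 29.467064
  hemisphere S, so the sign is −
  Lon: 44′ + 27″ = 44.45000′; 0 + 44.45000/60 = 0.740833
  E → positive
Point 5:
  Latitude: 49′ + 19″ = 49.31667′; 10 + 49.31667/60 = 10.821944
  S ⇒ negate
  Longitude: 129 + 27/60 + 57.3/3600 = 129.465917
  E ⇒ keep positive

1. -73.85188, 99.46268
2. -0.42840, -154.42776
3. -0.36850, 32.43500
4. -29.46706, 0.74083
5. -10.82194, 129.46592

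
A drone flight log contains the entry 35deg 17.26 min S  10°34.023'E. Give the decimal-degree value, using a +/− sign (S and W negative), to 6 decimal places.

Latitude: 35 + 17.26/60 = 35.2876667
S ⇒ negate
λ: 10 + 34.023/60 = 10.5670500
E ⇒ keep positive

-35.287667, 10.567050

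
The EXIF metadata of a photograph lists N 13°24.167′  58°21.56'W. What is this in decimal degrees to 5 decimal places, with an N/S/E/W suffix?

Latitude: 13 + 24.167/60 = 13.402783
Lon: 21.56′ = 0.359333°; total 58.359333

13.40278° N, 58.35933° W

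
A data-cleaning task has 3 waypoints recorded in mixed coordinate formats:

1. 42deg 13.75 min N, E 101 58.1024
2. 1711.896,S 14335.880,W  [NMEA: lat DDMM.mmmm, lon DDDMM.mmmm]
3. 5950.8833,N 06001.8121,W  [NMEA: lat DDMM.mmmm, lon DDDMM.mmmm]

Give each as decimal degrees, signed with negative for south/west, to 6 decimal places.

1. 42.229167, 101.968373
2. -17.198267, -143.598000
3. 59.848055, -60.030202

Point 1:
  φ: 42 + 13.75/60 = 42.2291667
  N → positive
  Longitude: 58.1024′ = 0.968373°; total 101.9683733
  E ⇒ keep positive
Point 2:
  Lat: split at 2 digits → 17° and 11.896′; 17 + 11.896/60 = 17.1982667
  S → negative
  Longitude: degrees = first 3 digits = 143, minutes = 35.88; 143 + 35.88/60 = 143.5980000
  hemisphere W, so the sign is −
Point 3:
  Latitude: split at 2 digits → 59° and 50.8833′; 59 + 50.8833/60 = 59.8480550
  N ⇒ keep positive
  λ: split at 3 digits → 060° and 1.8121′; 60 + 1.8121/60 = 60.0302017
  hemisphere W, so the sign is −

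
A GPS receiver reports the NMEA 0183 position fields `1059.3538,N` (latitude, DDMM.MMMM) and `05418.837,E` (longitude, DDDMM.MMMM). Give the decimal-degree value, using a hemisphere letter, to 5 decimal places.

10.98923° N, 54.31395° E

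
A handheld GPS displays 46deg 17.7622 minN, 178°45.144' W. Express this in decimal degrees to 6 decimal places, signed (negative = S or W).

46.296037, -178.752400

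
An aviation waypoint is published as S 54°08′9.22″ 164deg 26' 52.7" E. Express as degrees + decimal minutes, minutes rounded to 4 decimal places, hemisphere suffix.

54° 8.1537′ S, 164° 26.8783′ E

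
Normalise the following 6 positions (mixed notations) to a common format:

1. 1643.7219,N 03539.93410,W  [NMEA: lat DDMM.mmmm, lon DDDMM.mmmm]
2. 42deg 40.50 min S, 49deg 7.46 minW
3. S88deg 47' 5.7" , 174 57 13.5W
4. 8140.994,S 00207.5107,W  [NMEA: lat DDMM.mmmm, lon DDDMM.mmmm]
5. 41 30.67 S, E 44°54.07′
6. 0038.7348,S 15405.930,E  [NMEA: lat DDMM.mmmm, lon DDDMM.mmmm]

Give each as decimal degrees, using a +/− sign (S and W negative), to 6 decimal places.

Point 1:
  φ: split at 2 digits → 16° and 43.7219′; 16 + 43.7219/60 = 16.7286983
  N → positive
  Longitude: degrees = first 3 digits = 35, minutes = 39.9341; 35 + 39.9341/60 = 35.6655683
  W ⇒ negate
Point 2:
  Latitude: 42 + 40.5/60 = 42.6750000
  S ⇒ negate
  Longitude: 7.46′ = 0.124333°; total 49.1243333
  W ⇒ negate
Point 3:
  φ: 47′ + 5.7″ = 47.09500′; 88 + 47.09500/60 = 88.7849167
  S ⇒ negate
  λ: 174 + 57/60 + 13.5/3600 = 174.9537500
  W ⇒ negate
Point 4:
  Lat: degrees = first 2 digits = 81, minutes = 40.994; 81 + 40.994/60 = 81.6832333
  S → negative
  λ: degrees = first 3 digits = 2, minutes = 7.5107; 2 + 7.5107/60 = 2.1251783
  W → negative
Point 5:
  Lat: 41 + 30.67/60 = 41.5111667
  S → negative
  Longitude: 54.07′ = 0.901167°; total 44.9011667
  E → positive
Point 6:
  Lat: degrees = first 2 digits = 0, minutes = 38.7348; 0 + 38.7348/60 = 0.6455800
  S ⇒ negate
  Lon: split at 3 digits → 154° and 5.93′; 154 + 5.93/60 = 154.0988333
  E ⇒ keep positive

1. 16.728698, -35.665568
2. -42.675000, -49.124333
3. -88.784917, -174.953750
4. -81.683233, -2.125178
5. -41.511167, 44.901167
6. -0.645580, 154.098833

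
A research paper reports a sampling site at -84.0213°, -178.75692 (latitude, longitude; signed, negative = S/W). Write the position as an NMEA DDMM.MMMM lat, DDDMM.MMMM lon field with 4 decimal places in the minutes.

8401.2780,S / 17845.4152,W

Latitude is negative → S; |value| = 84.021300
φ: 84° + 0.021300 × 60 = 84° 1.278000′
Longitude is negative → W; |value| = 178.756920
λ: minutes = (178.756920 − 178) × 60 = 45.415200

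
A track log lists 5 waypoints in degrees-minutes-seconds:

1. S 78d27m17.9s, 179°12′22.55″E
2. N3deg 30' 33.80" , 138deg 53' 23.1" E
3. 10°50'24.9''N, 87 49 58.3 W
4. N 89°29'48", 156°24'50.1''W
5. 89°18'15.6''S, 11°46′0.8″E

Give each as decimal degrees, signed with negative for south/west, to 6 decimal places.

Point 1:
  φ: 78° + 27/60 + 17.9/3600 = 78 + 0.450000 + 0.004972 = 78.4549722
  S → negative
  Lon: 179 + 12/60 + 22.55/3600 = 179.2062639
  E ⇒ keep positive
Point 2:
  φ: 3° + 30/60 + 33.8/3600 = 3 + 0.500000 + 0.009389 = 3.5093889
  N ⇒ keep positive
  λ: 53′ + 23.1″ = 53.38500′; 138 + 53.38500/60 = 138.8897500
  E → positive
Point 3:
  Latitude: 10 + 50/60 + 24.9/3600 = 10.8402500
  N → positive
  Longitude: 87° + 49/60 + 58.3/3600 = 87 + 0.816667 + 0.016194 = 87.8328611
  hemisphere W, so the sign is −
Point 4:
  φ: 89° + 29/60 + 48/3600 = 89 + 0.483333 + 0.013333 = 89.4966667
  N → positive
  λ: 24′ + 50.1″ = 24.83500′; 156 + 24.83500/60 = 156.4139167
  W ⇒ negate
Point 5:
  φ: 89 + 18/60 + 15.6/3600 = 89.3043333
  S ⇒ negate
  Longitude: 46′ + 0.8″ = 46.01333′; 11 + 46.01333/60 = 11.7668889
  E ⇒ keep positive

1. -78.454972, 179.206264
2. 3.509389, 138.889750
3. 10.840250, -87.832861
4. 89.496667, -156.413917
5. -89.304333, 11.766889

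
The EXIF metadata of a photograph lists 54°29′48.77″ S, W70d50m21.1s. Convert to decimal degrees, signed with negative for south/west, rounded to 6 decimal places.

Latitude: 54° + 29/60 + 48.77/3600 = 54 + 0.483333 + 0.013547 = 54.4968806
S ⇒ negate
λ: 50′ + 21.1″ = 50.35167′; 70 + 50.35167/60 = 70.8391944
W → negative

-54.496881, -70.839194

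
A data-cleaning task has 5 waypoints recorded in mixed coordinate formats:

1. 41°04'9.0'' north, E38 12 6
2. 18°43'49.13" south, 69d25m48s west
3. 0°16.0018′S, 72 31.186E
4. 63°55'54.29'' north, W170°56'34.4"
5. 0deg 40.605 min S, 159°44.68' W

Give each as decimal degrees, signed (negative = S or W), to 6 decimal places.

1. 41.069167, 38.201667
2. -18.730314, -69.430000
3. -0.266697, 72.519767
4. 63.931747, -170.942889
5. -0.676750, -159.744667

Point 1:
  Latitude: 41 + 4/60 + 9/3600 = 41.0691667
  N ⇒ keep positive
  Lon: 12′ + 6″ = 12.10000′; 38 + 12.10000/60 = 38.2016667
  E → positive
Point 2:
  Latitude: 18 + 43/60 + 49.13/3600 = 18.7303139
  S ⇒ negate
  λ: 25′ + 48″ = 25.80000′; 69 + 25.80000/60 = 69.4300000
  W ⇒ negate
Point 3:
  Latitude: 16.0018′ = 0.266697°; total 0.2666967
  hemisphere S, so the sign is −
  λ: 72 + 31.186/60 = 72.5197667
  E ⇒ keep positive
Point 4:
  φ: 63 + 55/60 + 54.29/3600 = 63.9317472
  N ⇒ keep positive
  Lon: 170 + 56/60 + 34.4/3600 = 170.9428889
  hemisphere W, so the sign is −
Point 5:
  Lat: 0 + 40.605/60 = 0.6767500
  S ⇒ negate
  Longitude: 159 + 44.68/60 = 159.7446667
  W ⇒ negate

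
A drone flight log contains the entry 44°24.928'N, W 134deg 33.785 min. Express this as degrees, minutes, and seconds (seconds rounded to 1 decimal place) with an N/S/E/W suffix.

44°24′55.7″ N, 134°33′47.1″ W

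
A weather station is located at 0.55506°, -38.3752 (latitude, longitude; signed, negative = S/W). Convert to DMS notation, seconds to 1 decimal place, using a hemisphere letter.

0°33′18.2″ N, 38°22′30.7″ W

φ: whole degrees 0; 33.30360′ → 33′ and 18.216″
Longitude is negative → W; |value| = 38.375200
λ: whole degrees 38; 22.51200′ → 22′ and 30.720″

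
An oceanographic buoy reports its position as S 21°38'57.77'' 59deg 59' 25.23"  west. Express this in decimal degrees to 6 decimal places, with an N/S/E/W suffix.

21.649381° S, 59.990342° W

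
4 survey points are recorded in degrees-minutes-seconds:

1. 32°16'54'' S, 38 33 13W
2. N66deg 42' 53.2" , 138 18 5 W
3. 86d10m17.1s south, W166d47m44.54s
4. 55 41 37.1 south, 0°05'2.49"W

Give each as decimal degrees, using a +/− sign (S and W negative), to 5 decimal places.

1. -32.28167, -38.55361
2. 66.71478, -138.30139
3. -86.17142, -166.79571
4. -55.69364, -0.08403

Point 1:
  Latitude: 32 + 16/60 + 54/3600 = 32.281667
  S → negative
  λ: 38° + 33/60 + 13/3600 = 38 + 0.550000 + 0.003611 = 38.553611
  W ⇒ negate
Point 2:
  Latitude: 42′ + 53.2″ = 42.88667′; 66 + 42.88667/60 = 66.714778
  N → positive
  Longitude: 18′ + 5″ = 18.08333′; 138 + 18.08333/60 = 138.301389
  W ⇒ negate
Point 3:
  Latitude: 10′ + 17.1″ = 10.28500′; 86 + 10.28500/60 = 86.171417
  S → negative
  λ: 166° + 47/60 + 44.54/3600 = 166 + 0.783333 + 0.012372 = 166.795706
  hemisphere W, so the sign is −
Point 4:
  φ: 41′ + 37.1″ = 41.61833′; 55 + 41.61833/60 = 55.693639
  S → negative
  Lon: 0 + 5/60 + 2.49/3600 = 0.084025
  hemisphere W, so the sign is −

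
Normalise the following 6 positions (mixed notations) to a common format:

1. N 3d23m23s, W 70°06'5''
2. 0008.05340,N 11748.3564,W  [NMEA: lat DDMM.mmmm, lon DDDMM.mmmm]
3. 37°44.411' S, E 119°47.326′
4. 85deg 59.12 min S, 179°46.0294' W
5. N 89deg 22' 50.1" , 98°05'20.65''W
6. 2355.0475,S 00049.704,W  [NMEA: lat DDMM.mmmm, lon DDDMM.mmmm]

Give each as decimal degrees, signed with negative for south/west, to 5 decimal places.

Point 1:
  Latitude: 23′ + 23″ = 23.38333′; 3 + 23.38333/60 = 3.389722
  N → positive
  λ: 6′ + 5″ = 6.08333′; 70 + 6.08333/60 = 70.101389
  W ⇒ negate
Point 2:
  φ: split at 2 digits → 00° and 8.0534′; 0 + 8.0534/60 = 0.134223
  N ⇒ keep positive
  λ: split at 3 digits → 117° and 48.3564′; 117 + 48.3564/60 = 117.805940
  W ⇒ negate
Point 3:
  Lat: 37 + 44.411/60 = 37.740183
  S → negative
  λ: 119 + 47.326/60 = 119.788767
  E → positive
Point 4:
  Latitude: 85 + 59.12/60 = 85.985333
  hemisphere S, so the sign is −
  λ: 179 + 46.0294/60 = 179.767157
  W ⇒ negate
Point 5:
  φ: 89 + 22/60 + 50.1/3600 = 89.380583
  N → positive
  Lon: 5′ + 20.65″ = 5.34417′; 98 + 5.34417/60 = 98.089069
  hemisphere W, so the sign is −
Point 6:
  Lat: split at 2 digits → 23° and 55.0475′; 23 + 55.0475/60 = 23.917458
  S → negative
  λ: split at 3 digits → 000° and 49.704′; 0 + 49.704/60 = 0.828400
  W → negative

1. 3.38972, -70.10139
2. 0.13422, -117.80594
3. -37.74018, 119.78877
4. -85.98533, -179.76716
5. 89.38058, -98.08907
6. -23.91746, -0.82840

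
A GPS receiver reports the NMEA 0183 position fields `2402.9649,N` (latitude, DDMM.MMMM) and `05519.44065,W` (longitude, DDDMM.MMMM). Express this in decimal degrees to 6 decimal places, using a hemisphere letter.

24.049415° N, 55.324011° W

Latitude: split at 2 digits → 24° and 2.9649′; 24 + 2.9649/60 = 24.0494150
λ: degrees = first 3 digits = 55, minutes = 19.44065; 55 + 19.44065/60 = 55.3240108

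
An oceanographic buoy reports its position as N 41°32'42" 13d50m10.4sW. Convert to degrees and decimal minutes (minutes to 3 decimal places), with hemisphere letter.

41° 32.700′ N, 13° 50.173′ W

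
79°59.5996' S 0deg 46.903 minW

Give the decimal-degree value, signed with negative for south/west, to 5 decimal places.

-79.99333, -0.78172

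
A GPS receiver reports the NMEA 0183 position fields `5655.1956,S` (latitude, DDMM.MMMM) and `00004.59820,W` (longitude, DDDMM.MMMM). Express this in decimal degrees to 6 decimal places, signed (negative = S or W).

φ: degrees = first 2 digits = 56, minutes = 55.1956; 56 + 55.1956/60 = 56.9199267
hemisphere S, so the sign is −
Lon: split at 3 digits → 000° and 4.5982′; 0 + 4.5982/60 = 0.0766367
W ⇒ negate

-56.919927, -0.076637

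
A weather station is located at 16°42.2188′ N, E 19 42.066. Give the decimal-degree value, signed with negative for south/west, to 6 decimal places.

Lat: 16 + 42.2188/60 = 16.7036467
N → positive
Lon: 42.066′ = 0.701100°; total 19.7011000
E ⇒ keep positive

16.703647, 19.701100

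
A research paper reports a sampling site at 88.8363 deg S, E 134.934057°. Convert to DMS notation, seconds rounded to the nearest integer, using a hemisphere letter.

88°50′11″ S, 134°56′3″ E

Lat: 0.836300 × 60 = 50.17800′ → 50′, remainder × 60 = 10.68″
λ: 0.934057° → 56.04342′; 0.04342 × 60 = 2.61″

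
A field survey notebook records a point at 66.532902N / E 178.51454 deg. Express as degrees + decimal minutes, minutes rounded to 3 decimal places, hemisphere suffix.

Lat: minutes = (66.532902 − 66) × 60 = 31.97412
Longitude: minutes = (178.514540 − 178) × 60 = 30.87240

66° 31.974′ N, 178° 30.872′ E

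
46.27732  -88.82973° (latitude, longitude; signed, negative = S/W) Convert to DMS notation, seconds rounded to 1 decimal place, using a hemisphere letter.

Lat: 0.277320 × 60 = 16.63920′ → 16′, remainder × 60 = 38.352″
Longitude is negative → W; |value| = 88.829730
Lon: 0.829730° → 49.78380′; 0.78380 × 60 = 47.028″

46°16′38.4″ N, 88°49′47.0″ W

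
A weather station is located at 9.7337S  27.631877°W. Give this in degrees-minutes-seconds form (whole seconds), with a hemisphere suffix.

Latitude: whole degrees 9; 44.02200′ → 44′ and 1.32″
Lon: whole degrees 27; 37.91262′ → 37′ and 54.76″

9°44′1″ S, 27°37′55″ W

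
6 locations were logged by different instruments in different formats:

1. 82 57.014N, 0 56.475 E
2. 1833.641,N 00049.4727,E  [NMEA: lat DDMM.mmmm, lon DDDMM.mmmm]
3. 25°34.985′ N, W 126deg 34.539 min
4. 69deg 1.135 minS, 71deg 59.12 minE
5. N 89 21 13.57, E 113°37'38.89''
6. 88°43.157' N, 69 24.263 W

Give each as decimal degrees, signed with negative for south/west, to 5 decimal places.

1. 82.95023, 0.94125
2. 18.56068, 0.82455
3. 25.58308, -126.57565
4. -69.01892, 71.98533
5. 89.35377, 113.62747
6. 88.71928, -69.40438

Point 1:
  φ: 57.014′ = 0.950233°; total 82.950233
  N ⇒ keep positive
  λ: 56.475′ = 0.941250°; total 0.941250
  E → positive
Point 2:
  φ: degrees = first 2 digits = 18, minutes = 33.641; 18 + 33.641/60 = 18.560683
  N ⇒ keep positive
  Longitude: split at 3 digits → 000° and 49.4727′; 0 + 49.4727/60 = 0.824545
  E ⇒ keep positive
Point 3:
  Lat: 34.985′ = 0.583083°; total 25.583083
  N ⇒ keep positive
  Lon: 34.539′ = 0.575650°; total 126.575650
  hemisphere W, so the sign is −
Point 4:
  φ: 69 + 1.135/60 = 69.018917
  S ⇒ negate
  Longitude: 59.12′ = 0.985333°; total 71.985333
  E → positive
Point 5:
  Lat: 89° + 21/60 + 13.57/3600 = 89 + 0.350000 + 0.003769 = 89.353769
  N → positive
  Lon: 113 + 37/60 + 38.89/3600 = 113.627469
  E ⇒ keep positive
Point 6:
  φ: 43.157′ = 0.719283°; total 88.719283
  N → positive
  Lon: 69 + 24.263/60 = 69.404383
  hemisphere W, so the sign is −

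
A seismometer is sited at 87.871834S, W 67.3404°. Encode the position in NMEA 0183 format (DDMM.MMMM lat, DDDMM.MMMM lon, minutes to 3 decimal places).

8752.310,S / 06720.424,W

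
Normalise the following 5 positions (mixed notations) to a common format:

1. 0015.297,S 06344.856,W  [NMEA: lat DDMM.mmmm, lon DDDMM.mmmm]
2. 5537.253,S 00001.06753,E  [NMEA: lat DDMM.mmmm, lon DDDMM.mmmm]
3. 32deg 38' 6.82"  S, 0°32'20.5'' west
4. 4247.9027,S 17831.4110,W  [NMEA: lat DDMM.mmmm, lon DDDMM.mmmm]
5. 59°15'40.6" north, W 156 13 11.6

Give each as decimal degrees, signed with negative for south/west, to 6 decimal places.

1. -0.254950, -63.747600
2. -55.620883, 0.017792
3. -32.635228, -0.539028
4. -42.798378, -178.523517
5. 59.261278, -156.219889

Point 1:
  Latitude: degrees = first 2 digits = 0, minutes = 15.297; 0 + 15.297/60 = 0.2549500
  S ⇒ negate
  Longitude: split at 3 digits → 063° and 44.856′; 63 + 44.856/60 = 63.7476000
  W ⇒ negate
Point 2:
  φ: degrees = first 2 digits = 55, minutes = 37.253; 55 + 37.253/60 = 55.6208833
  hemisphere S, so the sign is −
  Lon: degrees = first 3 digits = 0, minutes = 1.06753; 0 + 1.06753/60 = 0.0177922
  E → positive
Point 3:
  Latitude: 32° + 38/60 + 6.82/3600 = 32 + 0.633333 + 0.001894 = 32.6352278
  S ⇒ negate
  Lon: 32′ + 20.5″ = 32.34167′; 0 + 32.34167/60 = 0.5390278
  hemisphere W, so the sign is −
Point 4:
  Lat: split at 2 digits → 42° and 47.9027′; 42 + 47.9027/60 = 42.7983783
  S → negative
  Longitude: degrees = first 3 digits = 178, minutes = 31.411; 178 + 31.411/60 = 178.5235167
  W → negative
Point 5:
  Latitude: 59° + 15/60 + 40.6/3600 = 59 + 0.250000 + 0.011278 = 59.2612778
  N ⇒ keep positive
  λ: 13′ + 11.6″ = 13.19333′; 156 + 13.19333/60 = 156.2198889
  hemisphere W, so the sign is −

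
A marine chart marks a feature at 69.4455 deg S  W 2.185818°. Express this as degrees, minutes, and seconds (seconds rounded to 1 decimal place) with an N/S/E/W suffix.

69°26′43.8″ S, 2°11′8.9″ W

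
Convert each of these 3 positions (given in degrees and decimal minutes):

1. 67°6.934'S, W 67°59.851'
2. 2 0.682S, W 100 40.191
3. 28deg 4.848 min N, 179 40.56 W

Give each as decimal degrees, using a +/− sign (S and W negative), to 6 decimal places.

Point 1:
  Lat: 67 + 6.934/60 = 67.1155667
  S → negative
  Longitude: 67 + 59.851/60 = 67.9975167
  W ⇒ negate
Point 2:
  Latitude: 0.682′ = 0.011367°; total 2.0113667
  S → negative
  Longitude: 40.191′ = 0.669850°; total 100.6698500
  W → negative
Point 3:
  Latitude: 4.848′ = 0.080800°; total 28.0808000
  N ⇒ keep positive
  λ: 179 + 40.56/60 = 179.6760000
  W ⇒ negate

1. -67.115567, -67.997517
2. -2.011367, -100.669850
3. 28.080800, -179.676000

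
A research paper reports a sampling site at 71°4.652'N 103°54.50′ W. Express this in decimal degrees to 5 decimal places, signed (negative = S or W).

71.07753, -103.90833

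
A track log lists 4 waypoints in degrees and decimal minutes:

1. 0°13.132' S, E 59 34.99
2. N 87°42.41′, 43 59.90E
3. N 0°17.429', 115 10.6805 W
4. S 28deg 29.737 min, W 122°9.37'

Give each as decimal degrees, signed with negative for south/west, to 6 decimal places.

1. -0.218867, 59.583167
2. 87.706833, 43.998333
3. 0.290483, -115.178008
4. -28.495617, -122.156167

Point 1:
  Lat: 0 + 13.132/60 = 0.2188667
  hemisphere S, so the sign is −
  Lon: 59 + 34.99/60 = 59.5831667
  E ⇒ keep positive
Point 2:
  Latitude: 87 + 42.41/60 = 87.7068333
  N → positive
  Longitude: 43 + 59.9/60 = 43.9983333
  E → positive
Point 3:
  φ: 0 + 17.429/60 = 0.2904833
  N ⇒ keep positive
  λ: 10.6805′ = 0.178008°; total 115.1780083
  W ⇒ negate
Point 4:
  Lat: 29.737′ = 0.495617°; total 28.4956167
  hemisphere S, so the sign is −
  Lon: 9.37′ = 0.156167°; total 122.1561667
  W → negative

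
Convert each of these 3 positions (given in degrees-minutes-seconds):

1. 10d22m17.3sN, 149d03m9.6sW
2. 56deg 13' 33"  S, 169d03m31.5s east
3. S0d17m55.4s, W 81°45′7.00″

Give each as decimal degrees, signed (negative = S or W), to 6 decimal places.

1. 10.371472, -149.052667
2. -56.225833, 169.058750
3. -0.298722, -81.751944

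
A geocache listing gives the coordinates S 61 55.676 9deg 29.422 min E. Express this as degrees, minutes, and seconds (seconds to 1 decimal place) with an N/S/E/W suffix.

61°55′40.6″ S, 9°29′25.3″ E

Lat: fractional minutes 0.67600 × 60 = 40.560″
Longitude: fractional minutes 0.42200 × 60 = 25.320″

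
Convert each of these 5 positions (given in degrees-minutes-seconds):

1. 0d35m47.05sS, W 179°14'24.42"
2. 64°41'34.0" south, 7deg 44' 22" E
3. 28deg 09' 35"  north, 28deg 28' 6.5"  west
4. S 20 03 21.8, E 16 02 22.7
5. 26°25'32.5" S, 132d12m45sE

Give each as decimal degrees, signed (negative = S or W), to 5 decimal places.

Point 1:
  Lat: 0° + 35/60 + 47.05/3600 = 0 + 0.583333 + 0.013069 = 0.596403
  S ⇒ negate
  Longitude: 179 + 14/60 + 24.42/3600 = 179.240117
  hemisphere W, so the sign is −
Point 2:
  φ: 64° + 41/60 + 34/3600 = 64 + 0.683333 + 0.009444 = 64.692778
  S ⇒ negate
  Lon: 44′ + 22″ = 44.36667′; 7 + 44.36667/60 = 7.739444
  E → positive
Point 3:
  φ: 28 + 9/60 + 35/3600 = 28.159722
  N → positive
  Lon: 28 + 28/60 + 6.5/3600 = 28.468472
  W ⇒ negate
Point 4:
  Latitude: 20° + 3/60 + 21.8/3600 = 20 + 0.050000 + 0.006056 = 20.056056
  hemisphere S, so the sign is −
  Longitude: 2′ + 22.7″ = 2.37833′; 16 + 2.37833/60 = 16.039639
  E → positive
Point 5:
  Latitude: 25′ + 32.5″ = 25.54167′; 26 + 25.54167/60 = 26.425694
  S ⇒ negate
  λ: 12′ + 45″ = 12.75000′; 132 + 12.75000/60 = 132.212500
  E ⇒ keep positive

1. -0.59640, -179.24012
2. -64.69278, 7.73944
3. 28.15972, -28.46847
4. -20.05606, 16.03964
5. -26.42569, 132.21250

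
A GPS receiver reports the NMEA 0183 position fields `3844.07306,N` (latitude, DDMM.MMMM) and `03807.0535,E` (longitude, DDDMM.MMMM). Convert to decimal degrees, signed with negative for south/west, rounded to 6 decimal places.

Latitude: degrees = first 2 digits = 38, minutes = 44.07306; 38 + 44.07306/60 = 38.7345510
N → positive
Longitude: degrees = first 3 digits = 38, minutes = 7.0535; 38 + 7.0535/60 = 38.1175583
E ⇒ keep positive

38.734551, 38.117558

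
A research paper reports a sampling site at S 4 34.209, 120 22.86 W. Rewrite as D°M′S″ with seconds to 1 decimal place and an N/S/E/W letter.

4°34′12.5″ S, 120°22′51.6″ W

Lat: fractional minutes 0.20900 × 60 = 12.540″
Lon: fractional minutes 0.86000 × 60 = 51.600″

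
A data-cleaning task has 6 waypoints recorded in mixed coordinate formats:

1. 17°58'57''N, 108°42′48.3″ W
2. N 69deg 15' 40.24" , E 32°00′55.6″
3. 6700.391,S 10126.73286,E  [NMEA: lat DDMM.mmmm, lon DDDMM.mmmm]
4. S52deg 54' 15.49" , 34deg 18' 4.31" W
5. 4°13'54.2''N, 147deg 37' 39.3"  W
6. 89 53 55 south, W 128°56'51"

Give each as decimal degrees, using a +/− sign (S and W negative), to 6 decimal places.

1. 17.982500, -108.713417
2. 69.261178, 32.015444
3. -67.006517, 101.445548
4. -52.904303, -34.301197
5. 4.231722, -147.627583
6. -89.898611, -128.947500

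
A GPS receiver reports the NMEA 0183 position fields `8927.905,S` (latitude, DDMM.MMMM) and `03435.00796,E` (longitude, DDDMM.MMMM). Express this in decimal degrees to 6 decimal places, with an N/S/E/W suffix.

89.465083° S, 34.583466° E

Latitude: degrees = first 2 digits = 89, minutes = 27.905; 89 + 27.905/60 = 89.4650833
λ: split at 3 digits → 034° and 35.00796′; 34 + 35.00796/60 = 34.5834660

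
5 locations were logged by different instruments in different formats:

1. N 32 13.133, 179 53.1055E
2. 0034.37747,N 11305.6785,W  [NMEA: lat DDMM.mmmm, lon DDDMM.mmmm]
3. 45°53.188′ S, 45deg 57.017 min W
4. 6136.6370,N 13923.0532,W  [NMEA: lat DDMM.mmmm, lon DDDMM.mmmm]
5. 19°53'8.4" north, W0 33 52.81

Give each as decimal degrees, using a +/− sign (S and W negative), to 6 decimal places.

1. 32.218883, 179.885092
2. 0.572958, -113.094642
3. -45.886467, -45.950283
4. 61.610617, -139.384220
5. 19.885667, -0.564669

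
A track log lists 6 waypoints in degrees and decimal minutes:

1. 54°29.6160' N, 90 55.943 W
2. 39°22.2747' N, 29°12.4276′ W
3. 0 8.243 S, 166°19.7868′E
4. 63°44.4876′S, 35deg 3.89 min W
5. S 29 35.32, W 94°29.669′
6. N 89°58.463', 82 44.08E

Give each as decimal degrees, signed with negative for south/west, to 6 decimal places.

1. 54.493600, -90.932383
2. 39.371245, -29.207127
3. -0.137383, 166.329780
4. -63.741460, -35.064833
5. -29.588667, -94.494483
6. 89.974383, 82.734667

Point 1:
  Latitude: 54 + 29.616/60 = 54.4936000
  N → positive
  Lon: 55.943′ = 0.932383°; total 90.9323833
  W ⇒ negate
Point 2:
  Lat: 22.2747′ = 0.371245°; total 39.3712450
  N ⇒ keep positive
  λ: 12.4276′ = 0.207127°; total 29.2071267
  W → negative
Point 3:
  Latitude: 8.243′ = 0.137383°; total 0.1373833
  S → negative
  Lon: 166 + 19.7868/60 = 166.3297800
  E ⇒ keep positive
Point 4:
  Latitude: 44.4876′ = 0.741460°; total 63.7414600
  hemisphere S, so the sign is −
  Longitude: 35 + 3.89/60 = 35.0648333
  hemisphere W, so the sign is −
Point 5:
  φ: 35.32′ = 0.588667°; total 29.5886667
  S → negative
  Lon: 29.669′ = 0.494483°; total 94.4944833
  hemisphere W, so the sign is −
Point 6:
  Lat: 89 + 58.463/60 = 89.9743833
  N → positive
  Longitude: 82 + 44.08/60 = 82.7346667
  E ⇒ keep positive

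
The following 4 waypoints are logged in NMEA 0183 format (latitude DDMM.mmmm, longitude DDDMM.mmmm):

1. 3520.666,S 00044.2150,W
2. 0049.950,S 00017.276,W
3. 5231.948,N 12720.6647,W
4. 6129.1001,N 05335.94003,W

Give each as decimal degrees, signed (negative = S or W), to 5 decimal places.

Point 1:
  Lat: degrees = first 2 digits = 35, minutes = 20.666; 35 + 20.666/60 = 35.344433
  S → negative
  Lon: split at 3 digits → 000° and 44.215′; 0 + 44.215/60 = 0.736917
  W ⇒ negate
Point 2:
  Latitude: degrees = first 2 digits = 0, minutes = 49.95; 0 + 49.95/60 = 0.832500
  S → negative
  λ: split at 3 digits → 000° and 17.276′; 0 + 17.276/60 = 0.287933
  W ⇒ negate
Point 3:
  Latitude: degrees = first 2 digits = 52, minutes = 31.948; 52 + 31.948/60 = 52.532467
  N ⇒ keep positive
  λ: split at 3 digits → 127° and 20.6647′; 127 + 20.6647/60 = 127.344412
  W → negative
Point 4:
  Latitude: split at 2 digits → 61° and 29.1001′; 61 + 29.1001/60 = 61.485002
  N → positive
  Lon: split at 3 digits → 053° and 35.94003′; 53 + 35.94003/60 = 53.599001
  W → negative

1. -35.34443, -0.73692
2. -0.83250, -0.28793
3. 52.53247, -127.34441
4. 61.48500, -53.59900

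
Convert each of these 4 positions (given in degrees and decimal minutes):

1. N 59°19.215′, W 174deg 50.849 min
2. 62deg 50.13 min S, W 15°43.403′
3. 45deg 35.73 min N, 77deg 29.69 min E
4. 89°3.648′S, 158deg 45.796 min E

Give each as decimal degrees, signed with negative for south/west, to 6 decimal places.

1. 59.320250, -174.847483
2. -62.835500, -15.723383
3. 45.595500, 77.494833
4. -89.060800, 158.763267

Point 1:
  Lat: 19.215′ = 0.320250°; total 59.3202500
  N → positive
  Longitude: 174 + 50.849/60 = 174.8474833
  W → negative
Point 2:
  Lat: 50.13′ = 0.835500°; total 62.8355000
  S → negative
  Lon: 43.403′ = 0.723383°; total 15.7233833
  W → negative
Point 3:
  Lat: 35.73′ = 0.595500°; total 45.5955000
  N ⇒ keep positive
  Lon: 77 + 29.69/60 = 77.4948333
  E ⇒ keep positive
Point 4:
  φ: 3.648′ = 0.060800°; total 89.0608000
  hemisphere S, so the sign is −
  λ: 158 + 45.796/60 = 158.7632667
  E → positive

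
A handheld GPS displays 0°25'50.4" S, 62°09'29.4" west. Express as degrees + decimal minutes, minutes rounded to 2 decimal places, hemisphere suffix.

Latitude: 25 + 50.4/60 = 25.8400′
Lon: 9 + 29.4/60 = 9.4900′

0° 25.84′ S, 62° 9.49′ W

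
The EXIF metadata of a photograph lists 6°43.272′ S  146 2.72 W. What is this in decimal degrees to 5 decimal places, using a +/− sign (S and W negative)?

-6.72120, -146.04533

φ: 6 + 43.272/60 = 6.721200
hemisphere S, so the sign is −
Lon: 146 + 2.72/60 = 146.045333
hemisphere W, so the sign is −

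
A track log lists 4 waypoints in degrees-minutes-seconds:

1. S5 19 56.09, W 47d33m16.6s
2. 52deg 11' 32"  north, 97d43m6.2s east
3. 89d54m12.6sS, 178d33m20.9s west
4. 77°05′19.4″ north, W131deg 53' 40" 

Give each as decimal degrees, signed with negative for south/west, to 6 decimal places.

1. -5.332247, -47.554611
2. 52.192222, 97.718389
3. -89.903500, -178.555806
4. 77.088722, -131.894444

Point 1:
  Lat: 19′ + 56.09″ = 19.93483′; 5 + 19.93483/60 = 5.3322472
  hemisphere S, so the sign is −
  Longitude: 47 + 33/60 + 16.6/3600 = 47.5546111
  W ⇒ negate
Point 2:
  Lat: 52 + 11/60 + 32/3600 = 52.1922222
  N ⇒ keep positive
  λ: 43′ + 6.2″ = 43.10333′; 97 + 43.10333/60 = 97.7183889
  E → positive
Point 3:
  Lat: 54′ + 12.6″ = 54.21000′; 89 + 54.21000/60 = 89.9035000
  S ⇒ negate
  Lon: 178° + 33/60 + 20.9/3600 = 178 + 0.550000 + 0.005806 = 178.5558056
  W ⇒ negate
Point 4:
  Lat: 77 + 5/60 + 19.4/3600 = 77.0887222
  N → positive
  λ: 131° + 53/60 + 40/3600 = 131 + 0.883333 + 0.011111 = 131.8944444
  W → negative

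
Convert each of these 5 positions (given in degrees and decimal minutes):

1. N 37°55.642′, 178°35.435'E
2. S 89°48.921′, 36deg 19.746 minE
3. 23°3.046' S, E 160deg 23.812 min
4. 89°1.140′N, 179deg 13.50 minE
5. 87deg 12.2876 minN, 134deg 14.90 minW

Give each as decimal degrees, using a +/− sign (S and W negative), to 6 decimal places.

1. 37.927367, 178.590583
2. -89.815350, 36.329100
3. -23.050767, 160.396867
4. 89.019000, 179.225000
5. 87.204793, -134.248333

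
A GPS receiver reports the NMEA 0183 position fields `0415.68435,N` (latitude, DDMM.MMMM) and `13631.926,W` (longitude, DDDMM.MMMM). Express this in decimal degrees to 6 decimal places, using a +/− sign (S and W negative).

φ: split at 2 digits → 04° and 15.68435′; 4 + 15.68435/60 = 4.2614058
N → positive
λ: degrees = first 3 digits = 136, minutes = 31.926; 136 + 31.926/60 = 136.5321000
W ⇒ negate

4.261406, -136.532100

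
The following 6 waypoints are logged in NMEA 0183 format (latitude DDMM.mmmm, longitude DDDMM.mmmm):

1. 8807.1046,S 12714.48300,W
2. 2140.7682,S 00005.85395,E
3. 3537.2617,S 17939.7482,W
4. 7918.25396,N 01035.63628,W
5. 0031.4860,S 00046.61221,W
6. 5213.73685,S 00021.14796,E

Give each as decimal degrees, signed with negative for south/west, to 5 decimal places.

Point 1:
  Lat: degrees = first 2 digits = 88, minutes = 7.1046; 88 + 7.1046/60 = 88.118410
  S ⇒ negate
  Lon: split at 3 digits → 127° and 14.483′; 127 + 14.483/60 = 127.241383
  W ⇒ negate
Point 2:
  Latitude: degrees = first 2 digits = 21, minutes = 40.7682; 21 + 40.7682/60 = 21.679470
  hemisphere S, so the sign is −
  Longitude: degrees = first 3 digits = 0, minutes = 5.85395; 0 + 5.85395/60 = 0.097566
  E ⇒ keep positive
Point 3:
  φ: split at 2 digits → 35° and 37.2617′; 35 + 37.2617/60 = 35.621028
  S → negative
  λ: degrees = first 3 digits = 179, minutes = 39.7482; 179 + 39.7482/60 = 179.662470
  hemisphere W, so the sign is −
Point 4:
  Lat: split at 2 digits → 79° and 18.25396′; 79 + 18.25396/60 = 79.304233
  N → positive
  Lon: degrees = first 3 digits = 10, minutes = 35.63628; 10 + 35.63628/60 = 10.593938
  W ⇒ negate
Point 5:
  Lat: degrees = first 2 digits = 0, minutes = 31.486; 0 + 31.486/60 = 0.524767
  hemisphere S, so the sign is −
  Lon: degrees = first 3 digits = 0, minutes = 46.61221; 0 + 46.61221/60 = 0.776870
  W → negative
Point 6:
  Lat: split at 2 digits → 52° and 13.73685′; 52 + 13.73685/60 = 52.228948
  S ⇒ negate
  Lon: split at 3 digits → 000° and 21.14796′; 0 + 21.14796/60 = 0.352466
  E → positive

1. -88.11841, -127.24138
2. -21.67947, 0.09757
3. -35.62103, -179.66247
4. 79.30423, -10.59394
5. -0.52477, -0.77687
6. -52.22895, 0.35247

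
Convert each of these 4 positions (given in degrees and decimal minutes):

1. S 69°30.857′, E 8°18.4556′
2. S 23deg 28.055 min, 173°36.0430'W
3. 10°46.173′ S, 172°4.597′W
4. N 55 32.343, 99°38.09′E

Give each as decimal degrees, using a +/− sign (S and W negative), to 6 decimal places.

Point 1:
  φ: 30.857′ = 0.514283°; total 69.5142833
  S → negative
  λ: 8 + 18.4556/60 = 8.3075933
  E ⇒ keep positive
Point 2:
  φ: 28.055′ = 0.467583°; total 23.4675833
  S ⇒ negate
  Lon: 173 + 36.043/60 = 173.6007167
  W → negative
Point 3:
  Latitude: 10 + 46.173/60 = 10.7695500
  S → negative
  Longitude: 172 + 4.597/60 = 172.0766167
  hemisphere W, so the sign is −
Point 4:
  φ: 32.343′ = 0.539050°; total 55.5390500
  N → positive
  λ: 99 + 38.09/60 = 99.6348333
  E → positive

1. -69.514283, 8.307593
2. -23.467583, -173.600717
3. -10.769550, -172.076617
4. 55.539050, 99.634833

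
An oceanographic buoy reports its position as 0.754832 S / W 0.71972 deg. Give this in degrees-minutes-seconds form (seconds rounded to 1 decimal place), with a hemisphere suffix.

0°45′17.4″ S, 0°43′11.0″ W

φ: 0.754832 × 60 = 45.28992′ → 45′, remainder × 60 = 17.395″
Longitude: whole degrees 0; 43.18320′ → 43′ and 10.992″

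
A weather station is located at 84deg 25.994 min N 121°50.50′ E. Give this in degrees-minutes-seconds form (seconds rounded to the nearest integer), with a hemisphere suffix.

84°26′0″ N, 121°50′30″ E

Lat: 25.99400′ → 25′ and 0.99400 × 60 = 59.64″
rounding carry → 84°26′0″
Longitude: fractional minutes 0.50000 × 60 = 30.00″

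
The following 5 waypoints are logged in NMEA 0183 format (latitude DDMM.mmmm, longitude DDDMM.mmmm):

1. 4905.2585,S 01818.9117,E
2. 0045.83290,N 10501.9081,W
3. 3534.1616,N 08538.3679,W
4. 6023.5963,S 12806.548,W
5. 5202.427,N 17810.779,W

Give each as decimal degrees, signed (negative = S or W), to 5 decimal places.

1. -49.08764, 18.31520
2. 0.76388, -105.03180
3. 35.56936, -85.63947
4. -60.39327, -128.10913
5. 52.04045, -178.17965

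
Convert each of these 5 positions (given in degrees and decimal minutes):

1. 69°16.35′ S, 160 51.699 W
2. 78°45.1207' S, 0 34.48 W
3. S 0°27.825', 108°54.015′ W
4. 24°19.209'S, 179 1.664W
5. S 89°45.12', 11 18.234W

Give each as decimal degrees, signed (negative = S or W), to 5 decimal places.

Point 1:
  φ: 16.35′ = 0.272500°; total 69.272500
  S ⇒ negate
  λ: 160 + 51.699/60 = 160.861650
  hemisphere W, so the sign is −
Point 2:
  Lat: 78 + 45.1207/60 = 78.752012
  S → negative
  λ: 34.48′ = 0.574667°; total 0.574667
  W → negative
Point 3:
  Lat: 0 + 27.825/60 = 0.463750
  hemisphere S, so the sign is −
  Longitude: 108 + 54.015/60 = 108.900250
  hemisphere W, so the sign is −
Point 4:
  Latitude: 24 + 19.209/60 = 24.320150
  S → negative
  Lon: 179 + 1.664/60 = 179.027733
  W ⇒ negate
Point 5:
  Latitude: 89 + 45.12/60 = 89.752000
  S ⇒ negate
  Lon: 18.234′ = 0.303900°; total 11.303900
  W → negative

1. -69.27250, -160.86165
2. -78.75201, -0.57467
3. -0.46375, -108.90025
4. -24.32015, -179.02773
5. -89.75200, -11.30390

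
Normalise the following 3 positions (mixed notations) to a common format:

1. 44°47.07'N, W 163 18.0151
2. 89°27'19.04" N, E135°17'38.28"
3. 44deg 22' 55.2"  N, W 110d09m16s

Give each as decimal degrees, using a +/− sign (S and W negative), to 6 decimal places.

1. 44.784500, -163.300252
2. 89.455289, 135.293967
3. 44.382000, -110.154444

Point 1:
  Latitude: 47.07′ = 0.784500°; total 44.7845000
  N ⇒ keep positive
  Longitude: 18.0151′ = 0.300252°; total 163.3002517
  W → negative
Point 2:
  Lat: 27′ + 19.04″ = 27.31733′; 89 + 27.31733/60 = 89.4552889
  N → positive
  λ: 135° + 17/60 + 38.28/3600 = 135 + 0.283333 + 0.010633 = 135.2939667
  E ⇒ keep positive
Point 3:
  Latitude: 44 + 22/60 + 55.2/3600 = 44.3820000
  N ⇒ keep positive
  λ: 110° + 9/60 + 16/3600 = 110 + 0.150000 + 0.004444 = 110.1544444
  hemisphere W, so the sign is −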